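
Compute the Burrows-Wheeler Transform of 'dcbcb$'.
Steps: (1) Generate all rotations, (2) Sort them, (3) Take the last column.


Rotations (sorted):
  0: $dcbcb -> last char: b
  1: b$dcbc -> last char: c
  2: bcb$dc -> last char: c
  3: cb$dcb -> last char: b
  4: cbcb$d -> last char: d
  5: dcbcb$ -> last char: $


BWT = bccbd$


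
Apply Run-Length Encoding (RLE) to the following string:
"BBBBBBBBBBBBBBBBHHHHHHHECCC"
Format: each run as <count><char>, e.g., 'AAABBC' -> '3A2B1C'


Scanning runs left to right:
  i=0: run of 'B' x 16 -> '16B'
  i=16: run of 'H' x 7 -> '7H'
  i=23: run of 'E' x 1 -> '1E'
  i=24: run of 'C' x 3 -> '3C'

RLE = 16B7H1E3C


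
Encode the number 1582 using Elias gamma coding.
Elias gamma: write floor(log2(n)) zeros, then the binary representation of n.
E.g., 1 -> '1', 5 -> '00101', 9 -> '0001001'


num_bits = floor(log2(1582)) + 1 = 11
leading_zeros = num_bits - 1 = 10
binary(1582) = 11000101110

Elias gamma(1582) = '0000000000' + '11000101110' = 000000000011000101110 (21 bits)


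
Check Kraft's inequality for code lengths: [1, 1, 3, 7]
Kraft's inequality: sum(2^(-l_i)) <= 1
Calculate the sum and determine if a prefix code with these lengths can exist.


Sum = 2^(-1) + 2^(-1) + 2^(-3) + 2^(-7)
    = 0.5 + 0.5 + 0.125 + 0.0078125
    = 145/128 = 1.1328125
Since 1.1328125 > 1, Kraft's inequality is NOT satisfied.
A prefix code with these lengths CANNOT exist.

Kraft sum = 1.1328125. Not satisfied.


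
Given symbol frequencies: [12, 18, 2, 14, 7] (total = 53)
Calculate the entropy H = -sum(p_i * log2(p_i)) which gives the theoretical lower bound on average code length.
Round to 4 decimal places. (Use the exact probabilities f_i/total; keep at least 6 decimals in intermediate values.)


Per-symbol terms -p_i * log2(p_i) with p_i = f_i/53:
  p = 12/53 = 0.226415: log2(p) = -2.142958, -p*log2(p) = 0.485198
  p = 18/53 = 0.339623: log2(p) = -1.557995, -p*log2(p) = 0.529131
  p = 2/53 = 0.037736: log2(p) = -4.727920, -p*log2(p) = 0.178412
  p = 14/53 = 0.264151: log2(p) = -1.920566, -p*log2(p) = 0.507319
  p = 7/53 = 0.132075: log2(p) = -2.920566, -p*log2(p) = 0.385735
H = 0.485198 + 0.529131 + 0.178412 + 0.507319 + 0.385735 = 2.085795

H = 2.0858 bits/symbol


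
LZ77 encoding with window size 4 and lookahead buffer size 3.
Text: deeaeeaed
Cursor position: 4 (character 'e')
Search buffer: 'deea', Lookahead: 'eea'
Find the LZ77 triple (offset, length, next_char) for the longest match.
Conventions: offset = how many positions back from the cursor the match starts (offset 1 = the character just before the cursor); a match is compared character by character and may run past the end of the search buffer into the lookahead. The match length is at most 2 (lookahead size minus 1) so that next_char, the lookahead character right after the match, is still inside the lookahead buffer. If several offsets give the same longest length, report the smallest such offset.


Try each offset into the search buffer:
  offset=1 (pos 3, char 'a'): match length 0
  offset=2 (pos 2, char 'e'): match length 1
  offset=3 (pos 1, char 'e'): match length 2
  offset=4 (pos 0, char 'd'): match length 0
Longest match has length 2 at offset 3.
next_char = character at position 4 + 2 = 6 -> 'a'

Best match: offset=3, length=2 (matching 'ee' starting at position 1)
LZ77 triple: (3, 2, 'a')


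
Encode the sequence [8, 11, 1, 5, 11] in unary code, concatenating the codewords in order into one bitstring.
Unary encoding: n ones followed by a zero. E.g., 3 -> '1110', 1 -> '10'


Encode each number as n ones followed by a terminating 0:
  8 -> 111111110 (9 bits)
  11 -> 111111111110 (12 bits)
  1 -> 10 (2 bits)
  5 -> 111110 (6 bits)
  11 -> 111111111110 (12 bits)
Total length = 9 + 12 + 2 + 6 + 12 = 41 bits.

Unary([8, 11, 1, 5, 11]) = 11111111011111111111010111110111111111110 (41 bits)


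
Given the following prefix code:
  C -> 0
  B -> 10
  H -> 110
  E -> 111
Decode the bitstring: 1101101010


Decoding step by step:
Bits 110 -> H
Bits 110 -> H
Bits 10 -> B
Bits 10 -> B


Decoded message: HHBB


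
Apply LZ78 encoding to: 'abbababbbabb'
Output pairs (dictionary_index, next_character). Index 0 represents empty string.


LZ78 encoding steps:
Dictionary: {0: ''}
Step 1: w='' (idx 0), next='a' -> output (0, 'a'), add 'a' as idx 1
Step 2: w='' (idx 0), next='b' -> output (0, 'b'), add 'b' as idx 2
Step 3: w='b' (idx 2), next='a' -> output (2, 'a'), add 'ba' as idx 3
Step 4: w='ba' (idx 3), next='b' -> output (3, 'b'), add 'bab' as idx 4
Step 5: w='b' (idx 2), next='b' -> output (2, 'b'), add 'bb' as idx 5
Step 6: w='a' (idx 1), next='b' -> output (1, 'b'), add 'ab' as idx 6
Step 7: w='b' (idx 2), end of input -> output (2, '')


Encoded: [(0, 'a'), (0, 'b'), (2, 'a'), (3, 'b'), (2, 'b'), (1, 'b'), (2, '')]


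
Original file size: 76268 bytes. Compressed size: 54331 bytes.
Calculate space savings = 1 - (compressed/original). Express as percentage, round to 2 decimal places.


ratio = compressed/original = 54331/76268 = 0.71237
savings = 1 - ratio = 1 - 0.71237 = 0.28763
as a percentage: 0.28763 * 100 = 28.76%

Space savings = 1 - 54331/76268 = 28.76%


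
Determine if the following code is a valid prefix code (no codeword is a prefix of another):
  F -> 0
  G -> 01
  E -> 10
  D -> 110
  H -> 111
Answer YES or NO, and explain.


Checking each pair (does one codeword prefix another?):
  F='0' vs G='01': prefix -- VIOLATION

NO -- this is NOT a valid prefix code. F (0) is a prefix of G (01).


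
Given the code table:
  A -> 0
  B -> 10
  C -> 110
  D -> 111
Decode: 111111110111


Decoding:
111 -> D
111 -> D
110 -> C
111 -> D


Result: DDCD


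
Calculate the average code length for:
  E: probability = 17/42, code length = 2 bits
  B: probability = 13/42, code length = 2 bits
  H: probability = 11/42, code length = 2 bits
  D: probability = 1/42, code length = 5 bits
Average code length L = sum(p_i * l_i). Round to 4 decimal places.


Weighted contributions p_i * l_i:
  E: (17/42) * 2 = 34/42
  B: (13/42) * 2 = 26/42
  H: (11/42) * 2 = 22/42
  D: (1/42) * 5 = 5/42
Sum = (34 + 26 + 22 + 5)/42 = 87/42

L = 87/42 = 2.0714 bits/symbol


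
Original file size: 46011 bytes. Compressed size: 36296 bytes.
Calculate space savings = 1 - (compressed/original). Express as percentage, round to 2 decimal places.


ratio = compressed/original = 36296/46011 = 0.788855
savings = 1 - ratio = 1 - 0.788855 = 0.211145
as a percentage: 0.211145 * 100 = 21.11%

Space savings = 1 - 36296/46011 = 21.11%


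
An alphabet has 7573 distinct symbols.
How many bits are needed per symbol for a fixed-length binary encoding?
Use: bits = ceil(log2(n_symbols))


log2(7573) = 12.8866
Bracket: 2^12 = 4096 < 7573 <= 2^13 = 8192
So ceil(log2(7573)) = 13

bits = ceil(log2(7573)) = ceil(12.8866) = 13 bits


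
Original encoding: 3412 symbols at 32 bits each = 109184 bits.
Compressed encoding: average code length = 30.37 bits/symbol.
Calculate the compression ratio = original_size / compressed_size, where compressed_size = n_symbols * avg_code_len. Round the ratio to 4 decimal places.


original_size = n_symbols * orig_bits = 3412 * 32 = 109184 bits
compressed_size = n_symbols * avg_code_len = 3412 * 30.37 = 103622.44 bits
ratio = original_size / compressed_size = 109184 / 103622.44 = 1.0537

Compression ratio = 1.0537


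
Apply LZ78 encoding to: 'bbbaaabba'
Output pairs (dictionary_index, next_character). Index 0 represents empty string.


LZ78 encoding steps:
Dictionary: {0: ''}
Step 1: w='' (idx 0), next='b' -> output (0, 'b'), add 'b' as idx 1
Step 2: w='b' (idx 1), next='b' -> output (1, 'b'), add 'bb' as idx 2
Step 3: w='' (idx 0), next='a' -> output (0, 'a'), add 'a' as idx 3
Step 4: w='a' (idx 3), next='a' -> output (3, 'a'), add 'aa' as idx 4
Step 5: w='bb' (idx 2), next='a' -> output (2, 'a'), add 'bba' as idx 5


Encoded: [(0, 'b'), (1, 'b'), (0, 'a'), (3, 'a'), (2, 'a')]


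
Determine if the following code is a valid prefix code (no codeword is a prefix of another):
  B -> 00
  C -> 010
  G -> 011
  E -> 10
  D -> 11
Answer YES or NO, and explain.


Checking each pair (does one codeword prefix another?):
  B='00' vs C='010': no prefix
  B='00' vs G='011': no prefix
  B='00' vs E='10': no prefix
  B='00' vs D='11': no prefix
  C='010' vs B='00': no prefix
  C='010' vs G='011': no prefix
  C='010' vs E='10': no prefix
  C='010' vs D='11': no prefix
  G='011' vs B='00': no prefix
  G='011' vs C='010': no prefix
  G='011' vs E='10': no prefix
  G='011' vs D='11': no prefix
  E='10' vs B='00': no prefix
  E='10' vs C='010': no prefix
  E='10' vs G='011': no prefix
  E='10' vs D='11': no prefix
  D='11' vs B='00': no prefix
  D='11' vs C='010': no prefix
  D='11' vs G='011': no prefix
  D='11' vs E='10': no prefix
No violation found over all pairs.

YES -- this is a valid prefix code. No codeword is a prefix of any other codeword.


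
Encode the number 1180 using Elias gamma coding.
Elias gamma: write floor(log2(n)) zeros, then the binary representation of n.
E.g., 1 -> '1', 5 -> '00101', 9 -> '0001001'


num_bits = floor(log2(1180)) + 1 = 11
leading_zeros = num_bits - 1 = 10
binary(1180) = 10010011100

Elias gamma(1180) = '0000000000' + '10010011100' = 000000000010010011100 (21 bits)


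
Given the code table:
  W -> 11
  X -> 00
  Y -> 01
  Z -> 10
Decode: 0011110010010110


Decoding:
00 -> X
11 -> W
11 -> W
00 -> X
10 -> Z
01 -> Y
01 -> Y
10 -> Z


Result: XWWXZYYZ


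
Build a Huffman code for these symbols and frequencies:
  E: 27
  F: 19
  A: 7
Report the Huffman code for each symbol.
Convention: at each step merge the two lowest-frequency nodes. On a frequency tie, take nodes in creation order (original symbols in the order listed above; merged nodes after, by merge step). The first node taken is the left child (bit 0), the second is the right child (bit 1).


Huffman tree construction:
Step 1: Merge A(7) + F(19) = 26
Step 2: Merge (A+F)(26) + E(27) = 53
Read each symbol's code off the tree from the root (left child = 0, right child = 1).

Codes:
  E: 1 (length 1)
  F: 01 (length 2)
  A: 00 (length 2)
Average code length: 79/53 = 1.4906 bits/symbol


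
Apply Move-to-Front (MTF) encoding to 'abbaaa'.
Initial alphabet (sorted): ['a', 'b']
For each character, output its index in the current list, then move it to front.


MTF encoding:
'a': index 0 in ['a', 'b'] -> ['a', 'b']
'b': index 1 in ['a', 'b'] -> ['b', 'a']
'b': index 0 in ['b', 'a'] -> ['b', 'a']
'a': index 1 in ['b', 'a'] -> ['a', 'b']
'a': index 0 in ['a', 'b'] -> ['a', 'b']
'a': index 0 in ['a', 'b'] -> ['a', 'b']


Output: [0, 1, 0, 1, 0, 0]


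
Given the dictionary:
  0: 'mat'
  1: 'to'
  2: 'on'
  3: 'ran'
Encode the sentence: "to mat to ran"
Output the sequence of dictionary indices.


Look up each word in the dictionary:
  'to' -> 1
  'mat' -> 0
  'to' -> 1
  'ran' -> 3

Encoded: [1, 0, 1, 3]


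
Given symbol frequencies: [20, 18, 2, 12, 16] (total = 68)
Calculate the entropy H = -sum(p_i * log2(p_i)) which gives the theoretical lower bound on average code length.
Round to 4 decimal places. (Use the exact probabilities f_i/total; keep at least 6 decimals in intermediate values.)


Per-symbol terms -p_i * log2(p_i) with p_i = f_i/68:
  p = 20/68 = 0.294118: log2(p) = -1.765535, -p*log2(p) = 0.519275
  p = 18/68 = 0.264706: log2(p) = -1.917538, -p*log2(p) = 0.507584
  p = 2/68 = 0.029412: log2(p) = -5.087463, -p*log2(p) = 0.149631
  p = 12/68 = 0.176471: log2(p) = -2.502500, -p*log2(p) = 0.441618
  p = 16/68 = 0.235294: log2(p) = -2.087463, -p*log2(p) = 0.491168
H = 0.519275 + 0.507584 + 0.149631 + 0.441618 + 0.491168 = 2.109276

H = 2.1093 bits/symbol


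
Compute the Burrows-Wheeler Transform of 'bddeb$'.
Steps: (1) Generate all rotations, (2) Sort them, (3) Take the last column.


Rotations (sorted):
  0: $bddeb -> last char: b
  1: b$bdde -> last char: e
  2: bddeb$ -> last char: $
  3: ddeb$b -> last char: b
  4: deb$bd -> last char: d
  5: eb$bdd -> last char: d


BWT = be$bdd


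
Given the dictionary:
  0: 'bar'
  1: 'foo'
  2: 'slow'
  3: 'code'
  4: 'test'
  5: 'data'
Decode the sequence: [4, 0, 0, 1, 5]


Look up each index in the dictionary:
  4 -> 'test'
  0 -> 'bar'
  0 -> 'bar'
  1 -> 'foo'
  5 -> 'data'

Decoded: "test bar bar foo data"


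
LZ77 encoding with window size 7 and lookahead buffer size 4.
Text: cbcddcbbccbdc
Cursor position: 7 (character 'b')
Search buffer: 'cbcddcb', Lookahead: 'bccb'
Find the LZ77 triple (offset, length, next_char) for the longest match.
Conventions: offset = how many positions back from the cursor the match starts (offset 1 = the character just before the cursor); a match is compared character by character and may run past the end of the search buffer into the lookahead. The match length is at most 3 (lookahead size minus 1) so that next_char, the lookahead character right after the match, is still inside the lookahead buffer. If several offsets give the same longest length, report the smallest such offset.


Try each offset into the search buffer:
  offset=1 (pos 6, char 'b'): match length 1
  offset=2 (pos 5, char 'c'): match length 0
  offset=3 (pos 4, char 'd'): match length 0
  offset=4 (pos 3, char 'd'): match length 0
  offset=5 (pos 2, char 'c'): match length 0
  offset=6 (pos 1, char 'b'): match length 2
  offset=7 (pos 0, char 'c'): match length 0
Longest match has length 2 at offset 6.
next_char = character at position 7 + 2 = 9 -> 'c'

Best match: offset=6, length=2 (matching 'bc' starting at position 1)
LZ77 triple: (6, 2, 'c')


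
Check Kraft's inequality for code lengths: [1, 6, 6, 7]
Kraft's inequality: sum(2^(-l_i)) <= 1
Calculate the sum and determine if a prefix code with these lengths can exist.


Sum = 2^(-1) + 2^(-6) + 2^(-6) + 2^(-7)
    = 0.5 + 0.015625 + 0.015625 + 0.0078125
    = 69/128 = 0.5390625
Since 0.5390625 <= 1, Kraft's inequality IS satisfied.
A prefix code with these lengths CAN exist.

Kraft sum = 0.5390625. Satisfied.


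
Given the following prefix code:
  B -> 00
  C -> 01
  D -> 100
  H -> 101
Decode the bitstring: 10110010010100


Decoding step by step:
Bits 101 -> H
Bits 100 -> D
Bits 100 -> D
Bits 101 -> H
Bits 00 -> B


Decoded message: HDDHB


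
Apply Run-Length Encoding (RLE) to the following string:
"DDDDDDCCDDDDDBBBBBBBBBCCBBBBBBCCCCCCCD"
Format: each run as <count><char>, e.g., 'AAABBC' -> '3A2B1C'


Scanning runs left to right:
  i=0: run of 'D' x 6 -> '6D'
  i=6: run of 'C' x 2 -> '2C'
  i=8: run of 'D' x 5 -> '5D'
  i=13: run of 'B' x 9 -> '9B'
  i=22: run of 'C' x 2 -> '2C'
  i=24: run of 'B' x 6 -> '6B'
  i=30: run of 'C' x 7 -> '7C'
  i=37: run of 'D' x 1 -> '1D'

RLE = 6D2C5D9B2C6B7C1D


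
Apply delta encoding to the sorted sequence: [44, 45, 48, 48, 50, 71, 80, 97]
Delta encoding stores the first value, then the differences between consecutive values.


First value: 44
Deltas:
  45 - 44 = 1
  48 - 45 = 3
  48 - 48 = 0
  50 - 48 = 2
  71 - 50 = 21
  80 - 71 = 9
  97 - 80 = 17


Delta encoded: [44, 1, 3, 0, 2, 21, 9, 17]


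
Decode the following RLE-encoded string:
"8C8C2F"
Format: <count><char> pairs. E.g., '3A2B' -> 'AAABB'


Expanding each <count><char> pair:
  8C -> 'CCCCCCCC'
  8C -> 'CCCCCCCC'
  2F -> 'FF'

Decoded = CCCCCCCCCCCCCCCCFF


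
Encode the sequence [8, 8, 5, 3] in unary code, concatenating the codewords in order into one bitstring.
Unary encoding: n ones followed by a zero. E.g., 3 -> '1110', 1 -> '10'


Encode each number as n ones followed by a terminating 0:
  8 -> 111111110 (9 bits)
  8 -> 111111110 (9 bits)
  5 -> 111110 (6 bits)
  3 -> 1110 (4 bits)
Total length = 9 + 9 + 6 + 4 = 28 bits.

Unary([8, 8, 5, 3]) = 1111111101111111101111101110 (28 bits)


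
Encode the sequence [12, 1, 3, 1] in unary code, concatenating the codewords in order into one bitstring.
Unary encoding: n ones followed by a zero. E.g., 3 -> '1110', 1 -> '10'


Encode each number as n ones followed by a terminating 0:
  12 -> 1111111111110 (13 bits)
  1 -> 10 (2 bits)
  3 -> 1110 (4 bits)
  1 -> 10 (2 bits)
Total length = 13 + 2 + 4 + 2 = 21 bits.

Unary([12, 1, 3, 1]) = 111111111111010111010 (21 bits)


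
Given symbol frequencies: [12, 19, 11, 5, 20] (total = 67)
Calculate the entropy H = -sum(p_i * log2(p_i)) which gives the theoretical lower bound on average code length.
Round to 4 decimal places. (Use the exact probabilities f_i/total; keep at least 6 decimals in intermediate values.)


Per-symbol terms -p_i * log2(p_i) with p_i = f_i/67:
  p = 12/67 = 0.179104: log2(p) = -2.481127, -p*log2(p) = 0.444381
  p = 19/67 = 0.283582: log2(p) = -1.818162, -p*log2(p) = 0.515598
  p = 11/67 = 0.164179: log2(p) = -2.606658, -p*log2(p) = 0.427959
  p = 5/67 = 0.074627: log2(p) = -3.744161, -p*log2(p) = 0.279415
  p = 20/67 = 0.298507: log2(p) = -1.744161, -p*log2(p) = 0.520645
H = 0.444381 + 0.515598 + 0.427959 + 0.279415 + 0.520645 = 2.187998

H = 2.188 bits/symbol


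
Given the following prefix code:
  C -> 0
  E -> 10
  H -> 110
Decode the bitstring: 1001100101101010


Decoding step by step:
Bits 10 -> E
Bits 0 -> C
Bits 110 -> H
Bits 0 -> C
Bits 10 -> E
Bits 110 -> H
Bits 10 -> E
Bits 10 -> E


Decoded message: ECHCEHEE


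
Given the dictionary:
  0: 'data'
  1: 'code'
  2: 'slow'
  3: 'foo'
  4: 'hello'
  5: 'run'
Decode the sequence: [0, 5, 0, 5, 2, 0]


Look up each index in the dictionary:
  0 -> 'data'
  5 -> 'run'
  0 -> 'data'
  5 -> 'run'
  2 -> 'slow'
  0 -> 'data'

Decoded: "data run data run slow data"


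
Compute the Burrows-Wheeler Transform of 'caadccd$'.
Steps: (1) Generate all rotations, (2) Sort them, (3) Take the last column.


Rotations (sorted):
  0: $caadccd -> last char: d
  1: aadccd$c -> last char: c
  2: adccd$ca -> last char: a
  3: caadccd$ -> last char: $
  4: ccd$caad -> last char: d
  5: cd$caadc -> last char: c
  6: d$caadcc -> last char: c
  7: dccd$caa -> last char: a


BWT = dca$dcca


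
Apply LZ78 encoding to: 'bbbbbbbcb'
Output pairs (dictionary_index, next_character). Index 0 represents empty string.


LZ78 encoding steps:
Dictionary: {0: ''}
Step 1: w='' (idx 0), next='b' -> output (0, 'b'), add 'b' as idx 1
Step 2: w='b' (idx 1), next='b' -> output (1, 'b'), add 'bb' as idx 2
Step 3: w='bb' (idx 2), next='b' -> output (2, 'b'), add 'bbb' as idx 3
Step 4: w='b' (idx 1), next='c' -> output (1, 'c'), add 'bc' as idx 4
Step 5: w='b' (idx 1), end of input -> output (1, '')


Encoded: [(0, 'b'), (1, 'b'), (2, 'b'), (1, 'c'), (1, '')]


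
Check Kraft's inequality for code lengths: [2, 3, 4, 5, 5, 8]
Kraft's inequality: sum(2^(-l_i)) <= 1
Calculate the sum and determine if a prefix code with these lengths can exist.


Sum = 2^(-2) + 2^(-3) + 2^(-4) + 2^(-5) + 2^(-5) + 2^(-8)
    = 0.25 + 0.125 + 0.0625 + 0.03125 + 0.03125 + 0.00390625
    = 129/256 = 0.50390625
Since 0.50390625 <= 1, Kraft's inequality IS satisfied.
A prefix code with these lengths CAN exist.

Kraft sum = 0.50390625. Satisfied.


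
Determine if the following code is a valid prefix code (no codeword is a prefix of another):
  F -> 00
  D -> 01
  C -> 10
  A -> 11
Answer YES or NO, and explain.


Checking each pair (does one codeword prefix another?):
  F='00' vs D='01': no prefix
  F='00' vs C='10': no prefix
  F='00' vs A='11': no prefix
  D='01' vs F='00': no prefix
  D='01' vs C='10': no prefix
  D='01' vs A='11': no prefix
  C='10' vs F='00': no prefix
  C='10' vs D='01': no prefix
  C='10' vs A='11': no prefix
  A='11' vs F='00': no prefix
  A='11' vs D='01': no prefix
  A='11' vs C='10': no prefix
No violation found over all pairs.

YES -- this is a valid prefix code. No codeword is a prefix of any other codeword.


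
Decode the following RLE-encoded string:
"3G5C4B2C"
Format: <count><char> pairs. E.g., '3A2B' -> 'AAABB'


Expanding each <count><char> pair:
  3G -> 'GGG'
  5C -> 'CCCCC'
  4B -> 'BBBB'
  2C -> 'CC'

Decoded = GGGCCCCCBBBBCC


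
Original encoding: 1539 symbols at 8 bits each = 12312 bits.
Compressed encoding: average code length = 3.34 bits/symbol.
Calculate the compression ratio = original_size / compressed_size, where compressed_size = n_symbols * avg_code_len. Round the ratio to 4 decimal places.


original_size = n_symbols * orig_bits = 1539 * 8 = 12312 bits
compressed_size = n_symbols * avg_code_len = 1539 * 3.34 = 5140.26 bits
ratio = original_size / compressed_size = 12312 / 5140.26 = 2.3952

Compression ratio = 2.3952


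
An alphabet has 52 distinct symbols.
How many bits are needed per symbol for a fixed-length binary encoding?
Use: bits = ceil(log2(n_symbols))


log2(52) = 5.7004
Bracket: 2^5 = 32 < 52 <= 2^6 = 64
So ceil(log2(52)) = 6

bits = ceil(log2(52)) = ceil(5.7004) = 6 bits


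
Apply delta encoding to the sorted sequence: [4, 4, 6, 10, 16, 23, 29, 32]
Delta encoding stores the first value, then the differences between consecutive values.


First value: 4
Deltas:
  4 - 4 = 0
  6 - 4 = 2
  10 - 6 = 4
  16 - 10 = 6
  23 - 16 = 7
  29 - 23 = 6
  32 - 29 = 3


Delta encoded: [4, 0, 2, 4, 6, 7, 6, 3]


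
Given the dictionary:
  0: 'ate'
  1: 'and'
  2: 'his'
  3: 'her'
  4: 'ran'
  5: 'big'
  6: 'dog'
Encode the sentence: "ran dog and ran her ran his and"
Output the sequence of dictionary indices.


Look up each word in the dictionary:
  'ran' -> 4
  'dog' -> 6
  'and' -> 1
  'ran' -> 4
  'her' -> 3
  'ran' -> 4
  'his' -> 2
  'and' -> 1

Encoded: [4, 6, 1, 4, 3, 4, 2, 1]


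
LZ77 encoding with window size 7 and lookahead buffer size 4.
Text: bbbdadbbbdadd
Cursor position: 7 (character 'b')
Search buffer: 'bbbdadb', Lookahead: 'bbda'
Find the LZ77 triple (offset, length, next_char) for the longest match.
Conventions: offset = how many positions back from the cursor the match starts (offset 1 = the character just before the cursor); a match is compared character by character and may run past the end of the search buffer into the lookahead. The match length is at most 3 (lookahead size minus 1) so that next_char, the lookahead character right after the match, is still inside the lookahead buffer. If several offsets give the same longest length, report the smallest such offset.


Try each offset into the search buffer:
  offset=1 (pos 6, char 'b'): match length 2
  offset=2 (pos 5, char 'd'): match length 0
  offset=3 (pos 4, char 'a'): match length 0
  offset=4 (pos 3, char 'd'): match length 0
  offset=5 (pos 2, char 'b'): match length 1
  offset=6 (pos 1, char 'b'): match length 3
  offset=7 (pos 0, char 'b'): match length 2
Longest match has length 3 at offset 6.
next_char = character at position 7 + 3 = 10 -> 'a'

Best match: offset=6, length=3 (matching 'bbd' starting at position 1)
LZ77 triple: (6, 3, 'a')


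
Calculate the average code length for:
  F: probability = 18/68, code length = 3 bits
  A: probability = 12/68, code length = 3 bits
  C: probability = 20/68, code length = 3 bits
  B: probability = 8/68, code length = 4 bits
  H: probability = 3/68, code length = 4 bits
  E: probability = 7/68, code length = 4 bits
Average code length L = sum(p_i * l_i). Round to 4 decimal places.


Weighted contributions p_i * l_i:
  F: (18/68) * 3 = 54/68
  A: (12/68) * 3 = 36/68
  C: (20/68) * 3 = 60/68
  B: (8/68) * 4 = 32/68
  H: (3/68) * 4 = 12/68
  E: (7/68) * 4 = 28/68
Sum = (54 + 36 + 60 + 32 + 12 + 28)/68 = 222/68

L = 222/68 = 3.2647 bits/symbol


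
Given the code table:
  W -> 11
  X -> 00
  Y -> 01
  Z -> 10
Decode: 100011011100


Decoding:
10 -> Z
00 -> X
11 -> W
01 -> Y
11 -> W
00 -> X


Result: ZXWYWX


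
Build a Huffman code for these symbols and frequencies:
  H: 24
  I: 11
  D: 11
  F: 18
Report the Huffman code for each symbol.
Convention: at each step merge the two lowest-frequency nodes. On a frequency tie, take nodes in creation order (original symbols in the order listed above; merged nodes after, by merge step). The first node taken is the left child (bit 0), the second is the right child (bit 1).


Huffman tree construction:
Step 1: Merge I(11) + D(11) = 22
Step 2: Merge F(18) + (I+D)(22) = 40
Step 3: Merge H(24) + (F+(I+D))(40) = 64
Read each symbol's code off the tree from the root (left child = 0, right child = 1).

Codes:
  H: 0 (length 1)
  I: 110 (length 3)
  D: 111 (length 3)
  F: 10 (length 2)
Average code length: 126/64 = 1.9688 bits/symbol


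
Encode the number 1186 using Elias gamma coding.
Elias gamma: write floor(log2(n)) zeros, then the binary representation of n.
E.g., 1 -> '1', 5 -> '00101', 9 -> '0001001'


num_bits = floor(log2(1186)) + 1 = 11
leading_zeros = num_bits - 1 = 10
binary(1186) = 10010100010

Elias gamma(1186) = '0000000000' + '10010100010' = 000000000010010100010 (21 bits)


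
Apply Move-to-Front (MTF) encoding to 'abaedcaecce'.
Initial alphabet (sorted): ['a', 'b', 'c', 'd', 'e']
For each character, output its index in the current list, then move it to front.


MTF encoding:
'a': index 0 in ['a', 'b', 'c', 'd', 'e'] -> ['a', 'b', 'c', 'd', 'e']
'b': index 1 in ['a', 'b', 'c', 'd', 'e'] -> ['b', 'a', 'c', 'd', 'e']
'a': index 1 in ['b', 'a', 'c', 'd', 'e'] -> ['a', 'b', 'c', 'd', 'e']
'e': index 4 in ['a', 'b', 'c', 'd', 'e'] -> ['e', 'a', 'b', 'c', 'd']
'd': index 4 in ['e', 'a', 'b', 'c', 'd'] -> ['d', 'e', 'a', 'b', 'c']
'c': index 4 in ['d', 'e', 'a', 'b', 'c'] -> ['c', 'd', 'e', 'a', 'b']
'a': index 3 in ['c', 'd', 'e', 'a', 'b'] -> ['a', 'c', 'd', 'e', 'b']
'e': index 3 in ['a', 'c', 'd', 'e', 'b'] -> ['e', 'a', 'c', 'd', 'b']
'c': index 2 in ['e', 'a', 'c', 'd', 'b'] -> ['c', 'e', 'a', 'd', 'b']
'c': index 0 in ['c', 'e', 'a', 'd', 'b'] -> ['c', 'e', 'a', 'd', 'b']
'e': index 1 in ['c', 'e', 'a', 'd', 'b'] -> ['e', 'c', 'a', 'd', 'b']


Output: [0, 1, 1, 4, 4, 4, 3, 3, 2, 0, 1]


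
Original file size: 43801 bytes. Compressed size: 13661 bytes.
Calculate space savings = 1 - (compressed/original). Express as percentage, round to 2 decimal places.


ratio = compressed/original = 13661/43801 = 0.311888
savings = 1 - ratio = 1 - 0.311888 = 0.688112
as a percentage: 0.688112 * 100 = 68.81%

Space savings = 1 - 13661/43801 = 68.81%


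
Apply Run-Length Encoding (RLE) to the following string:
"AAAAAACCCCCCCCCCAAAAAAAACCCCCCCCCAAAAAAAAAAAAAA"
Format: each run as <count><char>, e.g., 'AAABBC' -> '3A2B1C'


Scanning runs left to right:
  i=0: run of 'A' x 6 -> '6A'
  i=6: run of 'C' x 10 -> '10C'
  i=16: run of 'A' x 8 -> '8A'
  i=24: run of 'C' x 9 -> '9C'
  i=33: run of 'A' x 14 -> '14A'

RLE = 6A10C8A9C14A


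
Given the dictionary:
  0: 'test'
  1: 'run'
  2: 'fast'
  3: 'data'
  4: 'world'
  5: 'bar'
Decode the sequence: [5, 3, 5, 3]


Look up each index in the dictionary:
  5 -> 'bar'
  3 -> 'data'
  5 -> 'bar'
  3 -> 'data'

Decoded: "bar data bar data"


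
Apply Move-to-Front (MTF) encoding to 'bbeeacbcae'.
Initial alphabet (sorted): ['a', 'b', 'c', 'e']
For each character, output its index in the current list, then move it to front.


MTF encoding:
'b': index 1 in ['a', 'b', 'c', 'e'] -> ['b', 'a', 'c', 'e']
'b': index 0 in ['b', 'a', 'c', 'e'] -> ['b', 'a', 'c', 'e']
'e': index 3 in ['b', 'a', 'c', 'e'] -> ['e', 'b', 'a', 'c']
'e': index 0 in ['e', 'b', 'a', 'c'] -> ['e', 'b', 'a', 'c']
'a': index 2 in ['e', 'b', 'a', 'c'] -> ['a', 'e', 'b', 'c']
'c': index 3 in ['a', 'e', 'b', 'c'] -> ['c', 'a', 'e', 'b']
'b': index 3 in ['c', 'a', 'e', 'b'] -> ['b', 'c', 'a', 'e']
'c': index 1 in ['b', 'c', 'a', 'e'] -> ['c', 'b', 'a', 'e']
'a': index 2 in ['c', 'b', 'a', 'e'] -> ['a', 'c', 'b', 'e']
'e': index 3 in ['a', 'c', 'b', 'e'] -> ['e', 'a', 'c', 'b']


Output: [1, 0, 3, 0, 2, 3, 3, 1, 2, 3]


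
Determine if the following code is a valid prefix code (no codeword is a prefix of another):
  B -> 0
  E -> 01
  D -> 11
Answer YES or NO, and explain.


Checking each pair (does one codeword prefix another?):
  B='0' vs E='01': prefix -- VIOLATION

NO -- this is NOT a valid prefix code. B (0) is a prefix of E (01).


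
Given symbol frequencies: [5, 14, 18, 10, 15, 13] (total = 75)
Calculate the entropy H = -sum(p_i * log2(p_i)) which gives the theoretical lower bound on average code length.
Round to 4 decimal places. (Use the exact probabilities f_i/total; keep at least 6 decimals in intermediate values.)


Per-symbol terms -p_i * log2(p_i) with p_i = f_i/75:
  p = 5/75 = 0.066667: log2(p) = -3.906891, -p*log2(p) = 0.260459
  p = 14/75 = 0.186667: log2(p) = -2.421464, -p*log2(p) = 0.452007
  p = 18/75 = 0.240000: log2(p) = -2.058894, -p*log2(p) = 0.494134
  p = 10/75 = 0.133333: log2(p) = -2.906891, -p*log2(p) = 0.387585
  p = 15/75 = 0.200000: log2(p) = -2.321928, -p*log2(p) = 0.464386
  p = 13/75 = 0.173333: log2(p) = -2.528379, -p*log2(p) = 0.438252
H = 0.260459 + 0.452007 + 0.494134 + 0.387585 + 0.464386 + 0.438252 = 2.496823

H = 2.4968 bits/symbol


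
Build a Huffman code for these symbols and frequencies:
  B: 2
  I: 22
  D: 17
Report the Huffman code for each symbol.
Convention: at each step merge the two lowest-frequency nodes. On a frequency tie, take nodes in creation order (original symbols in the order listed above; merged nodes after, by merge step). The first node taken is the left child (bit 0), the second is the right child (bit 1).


Huffman tree construction:
Step 1: Merge B(2) + D(17) = 19
Step 2: Merge (B+D)(19) + I(22) = 41
Read each symbol's code off the tree from the root (left child = 0, right child = 1).

Codes:
  B: 00 (length 2)
  I: 1 (length 1)
  D: 01 (length 2)
Average code length: 60/41 = 1.4634 bits/symbol


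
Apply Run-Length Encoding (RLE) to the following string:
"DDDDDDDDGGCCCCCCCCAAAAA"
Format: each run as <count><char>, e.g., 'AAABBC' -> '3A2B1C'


Scanning runs left to right:
  i=0: run of 'D' x 8 -> '8D'
  i=8: run of 'G' x 2 -> '2G'
  i=10: run of 'C' x 8 -> '8C'
  i=18: run of 'A' x 5 -> '5A'

RLE = 8D2G8C5A


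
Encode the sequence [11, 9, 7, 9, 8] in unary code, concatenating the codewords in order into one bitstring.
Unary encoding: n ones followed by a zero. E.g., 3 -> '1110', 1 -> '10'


Encode each number as n ones followed by a terminating 0:
  11 -> 111111111110 (12 bits)
  9 -> 1111111110 (10 bits)
  7 -> 11111110 (8 bits)
  9 -> 1111111110 (10 bits)
  8 -> 111111110 (9 bits)
Total length = 12 + 10 + 8 + 10 + 9 = 49 bits.

Unary([11, 9, 7, 9, 8]) = 1111111111101111111110111111101111111110111111110 (49 bits)


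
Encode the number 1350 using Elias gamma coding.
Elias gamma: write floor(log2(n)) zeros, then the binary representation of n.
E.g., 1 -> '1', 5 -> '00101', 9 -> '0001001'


num_bits = floor(log2(1350)) + 1 = 11
leading_zeros = num_bits - 1 = 10
binary(1350) = 10101000110

Elias gamma(1350) = '0000000000' + '10101000110' = 000000000010101000110 (21 bits)


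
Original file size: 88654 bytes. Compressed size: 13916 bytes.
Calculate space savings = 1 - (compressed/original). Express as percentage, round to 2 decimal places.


ratio = compressed/original = 13916/88654 = 0.15697
savings = 1 - ratio = 1 - 0.15697 = 0.84303
as a percentage: 0.84303 * 100 = 84.3%

Space savings = 1 - 13916/88654 = 84.3%


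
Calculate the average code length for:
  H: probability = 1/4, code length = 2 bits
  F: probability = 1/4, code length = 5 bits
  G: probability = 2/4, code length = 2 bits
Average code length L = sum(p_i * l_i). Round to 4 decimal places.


Weighted contributions p_i * l_i:
  H: (1/4) * 2 = 2/4
  F: (1/4) * 5 = 5/4
  G: (2/4) * 2 = 4/4
Sum = (2 + 5 + 4)/4 = 11/4

L = 11/4 = 2.7500 bits/symbol


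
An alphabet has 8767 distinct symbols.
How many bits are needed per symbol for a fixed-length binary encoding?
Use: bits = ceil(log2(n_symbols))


log2(8767) = 13.0979
Bracket: 2^13 = 8192 < 8767 <= 2^14 = 16384
So ceil(log2(8767)) = 14

bits = ceil(log2(8767)) = ceil(13.0979) = 14 bits


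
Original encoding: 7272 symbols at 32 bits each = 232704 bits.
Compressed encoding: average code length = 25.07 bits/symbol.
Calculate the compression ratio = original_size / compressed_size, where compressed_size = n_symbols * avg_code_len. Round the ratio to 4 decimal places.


original_size = n_symbols * orig_bits = 7272 * 32 = 232704 bits
compressed_size = n_symbols * avg_code_len = 7272 * 25.07 = 182309.04 bits
ratio = original_size / compressed_size = 232704 / 182309.04 = 1.2764

Compression ratio = 1.2764


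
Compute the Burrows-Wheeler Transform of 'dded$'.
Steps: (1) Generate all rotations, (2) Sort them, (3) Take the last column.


Rotations (sorted):
  0: $dded -> last char: d
  1: d$dde -> last char: e
  2: dded$ -> last char: $
  3: ded$d -> last char: d
  4: ed$dd -> last char: d


BWT = de$dd


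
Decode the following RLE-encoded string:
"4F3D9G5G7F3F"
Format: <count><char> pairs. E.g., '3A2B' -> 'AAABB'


Expanding each <count><char> pair:
  4F -> 'FFFF'
  3D -> 'DDD'
  9G -> 'GGGGGGGGG'
  5G -> 'GGGGG'
  7F -> 'FFFFFFF'
  3F -> 'FFF'

Decoded = FFFFDDDGGGGGGGGGGGGGGFFFFFFFFFF


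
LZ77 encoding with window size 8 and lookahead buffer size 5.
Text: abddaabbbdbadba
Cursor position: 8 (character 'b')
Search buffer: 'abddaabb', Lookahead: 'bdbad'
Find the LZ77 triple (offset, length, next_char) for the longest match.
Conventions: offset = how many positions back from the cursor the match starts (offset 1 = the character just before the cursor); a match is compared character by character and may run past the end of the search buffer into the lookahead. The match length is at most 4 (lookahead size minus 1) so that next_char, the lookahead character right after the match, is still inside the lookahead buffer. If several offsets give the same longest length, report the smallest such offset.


Try each offset into the search buffer:
  offset=1 (pos 7, char 'b'): match length 1
  offset=2 (pos 6, char 'b'): match length 1
  offset=3 (pos 5, char 'a'): match length 0
  offset=4 (pos 4, char 'a'): match length 0
  offset=5 (pos 3, char 'd'): match length 0
  offset=6 (pos 2, char 'd'): match length 0
  offset=7 (pos 1, char 'b'): match length 2
  offset=8 (pos 0, char 'a'): match length 0
Longest match has length 2 at offset 7.
next_char = character at position 8 + 2 = 10 -> 'b'

Best match: offset=7, length=2 (matching 'bd' starting at position 1)
LZ77 triple: (7, 2, 'b')


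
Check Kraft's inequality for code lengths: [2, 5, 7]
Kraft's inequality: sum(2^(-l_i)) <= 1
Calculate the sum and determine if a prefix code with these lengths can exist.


Sum = 2^(-2) + 2^(-5) + 2^(-7)
    = 0.25 + 0.03125 + 0.0078125
    = 37/128 = 0.2890625
Since 0.2890625 <= 1, Kraft's inequality IS satisfied.
A prefix code with these lengths CAN exist.

Kraft sum = 0.2890625. Satisfied.


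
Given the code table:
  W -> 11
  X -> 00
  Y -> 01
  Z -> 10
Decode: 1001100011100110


Decoding:
10 -> Z
01 -> Y
10 -> Z
00 -> X
11 -> W
10 -> Z
01 -> Y
10 -> Z


Result: ZYZXWZYZ


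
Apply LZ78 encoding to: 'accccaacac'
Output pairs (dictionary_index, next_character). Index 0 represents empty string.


LZ78 encoding steps:
Dictionary: {0: ''}
Step 1: w='' (idx 0), next='a' -> output (0, 'a'), add 'a' as idx 1
Step 2: w='' (idx 0), next='c' -> output (0, 'c'), add 'c' as idx 2
Step 3: w='c' (idx 2), next='c' -> output (2, 'c'), add 'cc' as idx 3
Step 4: w='c' (idx 2), next='a' -> output (2, 'a'), add 'ca' as idx 4
Step 5: w='a' (idx 1), next='c' -> output (1, 'c'), add 'ac' as idx 5
Step 6: w='ac' (idx 5), end of input -> output (5, '')


Encoded: [(0, 'a'), (0, 'c'), (2, 'c'), (2, 'a'), (1, 'c'), (5, '')]


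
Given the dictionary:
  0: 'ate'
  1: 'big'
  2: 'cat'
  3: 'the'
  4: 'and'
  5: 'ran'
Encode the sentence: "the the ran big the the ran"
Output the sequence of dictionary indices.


Look up each word in the dictionary:
  'the' -> 3
  'the' -> 3
  'ran' -> 5
  'big' -> 1
  'the' -> 3
  'the' -> 3
  'ran' -> 5

Encoded: [3, 3, 5, 1, 3, 3, 5]


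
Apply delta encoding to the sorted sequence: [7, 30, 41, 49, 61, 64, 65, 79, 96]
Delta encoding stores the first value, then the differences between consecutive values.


First value: 7
Deltas:
  30 - 7 = 23
  41 - 30 = 11
  49 - 41 = 8
  61 - 49 = 12
  64 - 61 = 3
  65 - 64 = 1
  79 - 65 = 14
  96 - 79 = 17


Delta encoded: [7, 23, 11, 8, 12, 3, 1, 14, 17]


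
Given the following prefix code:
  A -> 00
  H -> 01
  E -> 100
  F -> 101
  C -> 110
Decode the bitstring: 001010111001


Decoding step by step:
Bits 00 -> A
Bits 101 -> F
Bits 01 -> H
Bits 110 -> C
Bits 01 -> H


Decoded message: AFHCH


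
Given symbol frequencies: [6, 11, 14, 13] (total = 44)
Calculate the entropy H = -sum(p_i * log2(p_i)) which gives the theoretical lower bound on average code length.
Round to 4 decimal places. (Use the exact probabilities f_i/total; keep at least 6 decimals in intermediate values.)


Per-symbol terms -p_i * log2(p_i) with p_i = f_i/44:
  p = 6/44 = 0.136364: log2(p) = -2.874469, -p*log2(p) = 0.391973
  p = 11/44 = 0.250000: log2(p) = -2.000000, -p*log2(p) = 0.500000
  p = 14/44 = 0.318182: log2(p) = -1.652077, -p*log2(p) = 0.525661
  p = 13/44 = 0.295455: log2(p) = -1.758992, -p*log2(p) = 0.519702
H = 0.391973 + 0.500000 + 0.525661 + 0.519702 = 1.937336

H = 1.9373 bits/symbol


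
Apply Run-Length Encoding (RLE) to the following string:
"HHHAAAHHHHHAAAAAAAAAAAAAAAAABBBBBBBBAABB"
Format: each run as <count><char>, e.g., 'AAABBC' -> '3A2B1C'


Scanning runs left to right:
  i=0: run of 'H' x 3 -> '3H'
  i=3: run of 'A' x 3 -> '3A'
  i=6: run of 'H' x 5 -> '5H'
  i=11: run of 'A' x 17 -> '17A'
  i=28: run of 'B' x 8 -> '8B'
  i=36: run of 'A' x 2 -> '2A'
  i=38: run of 'B' x 2 -> '2B'

RLE = 3H3A5H17A8B2A2B


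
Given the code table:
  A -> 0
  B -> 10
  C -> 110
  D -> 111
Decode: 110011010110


Decoding:
110 -> C
0 -> A
110 -> C
10 -> B
110 -> C


Result: CACBC


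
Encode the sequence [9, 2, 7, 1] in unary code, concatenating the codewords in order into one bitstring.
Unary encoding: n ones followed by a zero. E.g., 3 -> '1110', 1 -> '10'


Encode each number as n ones followed by a terminating 0:
  9 -> 1111111110 (10 bits)
  2 -> 110 (3 bits)
  7 -> 11111110 (8 bits)
  1 -> 10 (2 bits)
Total length = 10 + 3 + 8 + 2 = 23 bits.

Unary([9, 2, 7, 1]) = 11111111101101111111010 (23 bits)


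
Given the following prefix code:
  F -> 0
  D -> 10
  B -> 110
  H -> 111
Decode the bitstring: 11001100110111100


Decoding step by step:
Bits 110 -> B
Bits 0 -> F
Bits 110 -> B
Bits 0 -> F
Bits 110 -> B
Bits 111 -> H
Bits 10 -> D
Bits 0 -> F


Decoded message: BFBFBHDF


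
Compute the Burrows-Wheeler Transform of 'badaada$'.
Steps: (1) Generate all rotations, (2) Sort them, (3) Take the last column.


Rotations (sorted):
  0: $badaada -> last char: a
  1: a$badaad -> last char: d
  2: aada$bad -> last char: d
  3: ada$bada -> last char: a
  4: adaada$b -> last char: b
  5: badaada$ -> last char: $
  6: da$badaa -> last char: a
  7: daada$ba -> last char: a


BWT = addab$aa


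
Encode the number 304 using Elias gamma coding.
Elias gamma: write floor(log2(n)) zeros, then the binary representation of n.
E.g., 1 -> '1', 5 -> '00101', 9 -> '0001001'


num_bits = floor(log2(304)) + 1 = 9
leading_zeros = num_bits - 1 = 8
binary(304) = 100110000

Elias gamma(304) = '00000000' + '100110000' = 00000000100110000 (17 bits)


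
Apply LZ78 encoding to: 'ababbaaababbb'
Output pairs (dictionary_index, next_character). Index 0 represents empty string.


LZ78 encoding steps:
Dictionary: {0: ''}
Step 1: w='' (idx 0), next='a' -> output (0, 'a'), add 'a' as idx 1
Step 2: w='' (idx 0), next='b' -> output (0, 'b'), add 'b' as idx 2
Step 3: w='a' (idx 1), next='b' -> output (1, 'b'), add 'ab' as idx 3
Step 4: w='b' (idx 2), next='a' -> output (2, 'a'), add 'ba' as idx 4
Step 5: w='a' (idx 1), next='a' -> output (1, 'a'), add 'aa' as idx 5
Step 6: w='ba' (idx 4), next='b' -> output (4, 'b'), add 'bab' as idx 6
Step 7: w='b' (idx 2), next='b' -> output (2, 'b'), add 'bb' as idx 7


Encoded: [(0, 'a'), (0, 'b'), (1, 'b'), (2, 'a'), (1, 'a'), (4, 'b'), (2, 'b')]


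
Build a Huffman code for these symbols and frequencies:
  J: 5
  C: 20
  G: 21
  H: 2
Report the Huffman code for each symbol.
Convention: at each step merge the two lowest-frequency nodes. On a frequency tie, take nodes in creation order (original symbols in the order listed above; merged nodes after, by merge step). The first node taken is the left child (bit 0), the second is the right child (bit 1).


Huffman tree construction:
Step 1: Merge H(2) + J(5) = 7
Step 2: Merge (H+J)(7) + C(20) = 27
Step 3: Merge G(21) + ((H+J)+C)(27) = 48
Read each symbol's code off the tree from the root (left child = 0, right child = 1).

Codes:
  J: 101 (length 3)
  C: 11 (length 2)
  G: 0 (length 1)
  H: 100 (length 3)
Average code length: 82/48 = 1.7083 bits/symbol
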